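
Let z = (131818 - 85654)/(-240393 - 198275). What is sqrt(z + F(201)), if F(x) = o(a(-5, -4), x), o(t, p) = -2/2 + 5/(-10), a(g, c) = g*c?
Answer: I*sqrt(77223772722)/219334 ≈ 1.267*I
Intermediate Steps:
z = -11541/109667 (z = 46164/(-438668) = 46164*(-1/438668) = -11541/109667 ≈ -0.10524)
a(g, c) = c*g
o(t, p) = -3/2 (o(t, p) = -2*1/2 + 5*(-1/10) = -1 - 1/2 = -3/2)
F(x) = -3/2
sqrt(z + F(201)) = sqrt(-11541/109667 - 3/2) = sqrt(-352083/219334) = I*sqrt(77223772722)/219334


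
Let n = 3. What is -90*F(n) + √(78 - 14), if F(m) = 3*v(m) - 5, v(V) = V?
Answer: -352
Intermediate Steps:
F(m) = -5 + 3*m (F(m) = 3*m - 5 = -5 + 3*m)
-90*F(n) + √(78 - 14) = -90*(-5 + 3*3) + √(78 - 14) = -90*(-5 + 9) + √64 = -90*4 + 8 = -360 + 8 = -352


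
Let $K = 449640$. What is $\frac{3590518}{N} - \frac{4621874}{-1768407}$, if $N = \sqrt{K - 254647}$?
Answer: $\frac{4621874}{1768407} + \frac{3590518 \sqrt{194993}}{194993} \approx 8133.7$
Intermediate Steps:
$N = \sqrt{194993}$ ($N = \sqrt{449640 - 254647} = \sqrt{194993} \approx 441.58$)
$\frac{3590518}{N} - \frac{4621874}{-1768407} = \frac{3590518}{\sqrt{194993}} - \frac{4621874}{-1768407} = 3590518 \frac{\sqrt{194993}}{194993} - - \frac{4621874}{1768407} = \frac{3590518 \sqrt{194993}}{194993} + \frac{4621874}{1768407} = \frac{4621874}{1768407} + \frac{3590518 \sqrt{194993}}{194993}$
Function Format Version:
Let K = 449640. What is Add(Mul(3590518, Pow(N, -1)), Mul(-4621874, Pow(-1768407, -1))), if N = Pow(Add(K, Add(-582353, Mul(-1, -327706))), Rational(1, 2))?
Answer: Add(Rational(4621874, 1768407), Mul(Rational(3590518, 194993), Pow(194993, Rational(1, 2)))) ≈ 8133.7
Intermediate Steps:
N = Pow(194993, Rational(1, 2)) (N = Pow(Add(449640, Add(-582353, Mul(-1, -327706))), Rational(1, 2)) = Pow(Add(449640, Add(-582353, 327706)), Rational(1, 2)) = Pow(Add(449640, -254647), Rational(1, 2)) = Pow(194993, Rational(1, 2)) ≈ 441.58)
Add(Mul(3590518, Pow(N, -1)), Mul(-4621874, Pow(-1768407, -1))) = Add(Mul(3590518, Pow(Pow(194993, Rational(1, 2)), -1)), Mul(-4621874, Pow(-1768407, -1))) = Add(Mul(3590518, Mul(Rational(1, 194993), Pow(194993, Rational(1, 2)))), Mul(-4621874, Rational(-1, 1768407))) = Add(Mul(Rational(3590518, 194993), Pow(194993, Rational(1, 2))), Rational(4621874, 1768407)) = Add(Rational(4621874, 1768407), Mul(Rational(3590518, 194993), Pow(194993, Rational(1, 2))))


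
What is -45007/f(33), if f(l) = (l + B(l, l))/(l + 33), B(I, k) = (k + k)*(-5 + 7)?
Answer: -90014/5 ≈ -18003.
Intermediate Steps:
B(I, k) = 4*k (B(I, k) = (2*k)*2 = 4*k)
f(l) = 5*l/(33 + l) (f(l) = (l + 4*l)/(l + 33) = (5*l)/(33 + l) = 5*l/(33 + l))
-45007/f(33) = -45007/(5*33/(33 + 33)) = -45007/(5*33/66) = -45007/(5*33*(1/66)) = -45007/5/2 = -45007*⅖ = -90014/5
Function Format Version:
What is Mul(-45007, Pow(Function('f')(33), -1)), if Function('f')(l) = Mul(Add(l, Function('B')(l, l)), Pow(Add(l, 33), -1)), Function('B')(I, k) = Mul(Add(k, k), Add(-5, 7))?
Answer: Rational(-90014, 5) ≈ -18003.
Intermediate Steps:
Function('B')(I, k) = Mul(4, k) (Function('B')(I, k) = Mul(Mul(2, k), 2) = Mul(4, k))
Function('f')(l) = Mul(5, l, Pow(Add(33, l), -1)) (Function('f')(l) = Mul(Add(l, Mul(4, l)), Pow(Add(l, 33), -1)) = Mul(Mul(5, l), Pow(Add(33, l), -1)) = Mul(5, l, Pow(Add(33, l), -1)))
Mul(-45007, Pow(Function('f')(33), -1)) = Mul(-45007, Pow(Mul(5, 33, Pow(Add(33, 33), -1)), -1)) = Mul(-45007, Pow(Mul(5, 33, Pow(66, -1)), -1)) = Mul(-45007, Pow(Mul(5, 33, Rational(1, 66)), -1)) = Mul(-45007, Pow(Rational(5, 2), -1)) = Mul(-45007, Rational(2, 5)) = Rational(-90014, 5)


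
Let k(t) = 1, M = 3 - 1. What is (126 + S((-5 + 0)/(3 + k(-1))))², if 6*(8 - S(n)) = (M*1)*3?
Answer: 17689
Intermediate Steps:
M = 2
S(n) = 7 (S(n) = 8 - 2*1*3/6 = 8 - 3/3 = 8 - ⅙*6 = 8 - 1 = 7)
(126 + S((-5 + 0)/(3 + k(-1))))² = (126 + 7)² = 133² = 17689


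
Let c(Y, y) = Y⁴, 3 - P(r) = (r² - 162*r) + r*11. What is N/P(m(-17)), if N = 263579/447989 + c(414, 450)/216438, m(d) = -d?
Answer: 2193407615933771/36861660716357 ≈ 59.504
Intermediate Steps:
P(r) = 3 - r² + 151*r (P(r) = 3 - ((r² - 162*r) + r*11) = 3 - ((r² - 162*r) + 11*r) = 3 - (r² - 151*r) = 3 + (-r² + 151*r) = 3 - r² + 151*r)
N = 2193407615933771/16160307197 (N = 263579/447989 + 414⁴/216438 = 263579*(1/447989) + 29376588816*(1/216438) = 263579/447989 + 4896098136/36073 = 2193407615933771/16160307197 ≈ 1.3573e+5)
N/P(m(-17)) = 2193407615933771/(16160307197*(3 - (-1*(-17))² + 151*(-1*(-17)))) = 2193407615933771/(16160307197*(3 - 1*17² + 151*17)) = 2193407615933771/(16160307197*(3 - 1*289 + 2567)) = 2193407615933771/(16160307197*(3 - 289 + 2567)) = (2193407615933771/16160307197)/2281 = (2193407615933771/16160307197)*(1/2281) = 2193407615933771/36861660716357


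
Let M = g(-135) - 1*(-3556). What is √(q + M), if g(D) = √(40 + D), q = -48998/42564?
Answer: √(1610074663626 + 452923524*I*√95)/21282 ≈ 59.623 + 0.081737*I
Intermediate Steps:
q = -24499/21282 (q = -48998*1/42564 = -24499/21282 ≈ -1.1512)
M = 3556 + I*√95 (M = √(40 - 135) - 1*(-3556) = √(-95) + 3556 = I*√95 + 3556 = 3556 + I*√95 ≈ 3556.0 + 9.7468*I)
√(q + M) = √(-24499/21282 + (3556 + I*√95)) = √(75654293/21282 + I*√95)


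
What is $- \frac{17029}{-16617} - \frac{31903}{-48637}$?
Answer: $\frac{1358371624}{808201029} \approx 1.6807$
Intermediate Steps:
$- \frac{17029}{-16617} - \frac{31903}{-48637} = \left(-17029\right) \left(- \frac{1}{16617}\right) - - \frac{31903}{48637} = \frac{17029}{16617} + \frac{31903}{48637} = \frac{1358371624}{808201029}$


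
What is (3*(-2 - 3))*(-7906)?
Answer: 118590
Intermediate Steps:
(3*(-2 - 3))*(-7906) = (3*(-5))*(-7906) = -15*(-7906) = 118590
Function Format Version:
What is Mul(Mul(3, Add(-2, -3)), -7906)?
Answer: 118590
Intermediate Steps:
Mul(Mul(3, Add(-2, -3)), -7906) = Mul(Mul(3, -5), -7906) = Mul(-15, -7906) = 118590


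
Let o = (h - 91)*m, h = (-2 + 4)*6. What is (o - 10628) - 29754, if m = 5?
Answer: -40777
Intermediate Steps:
h = 12 (h = 2*6 = 12)
o = -395 (o = (12 - 91)*5 = -79*5 = -395)
(o - 10628) - 29754 = (-395 - 10628) - 29754 = -11023 - 29754 = -40777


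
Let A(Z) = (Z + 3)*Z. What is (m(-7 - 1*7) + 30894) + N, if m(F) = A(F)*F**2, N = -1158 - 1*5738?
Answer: 54182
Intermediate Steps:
A(Z) = Z*(3 + Z) (A(Z) = (3 + Z)*Z = Z*(3 + Z))
N = -6896 (N = -1158 - 5738 = -6896)
m(F) = F**3*(3 + F) (m(F) = (F*(3 + F))*F**2 = F**3*(3 + F))
(m(-7 - 1*7) + 30894) + N = ((-7 - 1*7)**3*(3 + (-7 - 1*7)) + 30894) - 6896 = ((-7 - 7)**3*(3 + (-7 - 7)) + 30894) - 6896 = ((-14)**3*(3 - 14) + 30894) - 6896 = (-2744*(-11) + 30894) - 6896 = (30184 + 30894) - 6896 = 61078 - 6896 = 54182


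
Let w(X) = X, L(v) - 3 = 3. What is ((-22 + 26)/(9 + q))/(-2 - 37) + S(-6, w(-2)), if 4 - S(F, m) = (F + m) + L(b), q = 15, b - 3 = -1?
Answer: 1403/234 ≈ 5.9957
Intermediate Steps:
b = 2 (b = 3 - 1 = 2)
L(v) = 6 (L(v) = 3 + 3 = 6)
S(F, m) = -2 - F - m (S(F, m) = 4 - ((F + m) + 6) = 4 - (6 + F + m) = 4 + (-6 - F - m) = -2 - F - m)
((-22 + 26)/(9 + q))/(-2 - 37) + S(-6, w(-2)) = ((-22 + 26)/(9 + 15))/(-2 - 37) + (-2 - 1*(-6) - 1*(-2)) = (4/24)/(-39) + (-2 + 6 + 2) = -4/(39*24) + 6 = -1/39*1/6 + 6 = -1/234 + 6 = 1403/234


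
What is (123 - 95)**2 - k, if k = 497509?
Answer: -496725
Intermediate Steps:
(123 - 95)**2 - k = (123 - 95)**2 - 1*497509 = 28**2 - 497509 = 784 - 497509 = -496725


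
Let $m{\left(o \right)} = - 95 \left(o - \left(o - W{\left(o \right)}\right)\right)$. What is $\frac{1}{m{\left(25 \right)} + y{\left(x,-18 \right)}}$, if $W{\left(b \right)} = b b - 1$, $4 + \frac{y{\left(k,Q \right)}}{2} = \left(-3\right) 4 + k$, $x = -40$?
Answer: $- \frac{1}{59392} \approx -1.6837 \cdot 10^{-5}$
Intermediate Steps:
$y{\left(k,Q \right)} = -32 + 2 k$ ($y{\left(k,Q \right)} = -8 + 2 \left(\left(-3\right) 4 + k\right) = -8 + 2 \left(-12 + k\right) = -8 + \left(-24 + 2 k\right) = -32 + 2 k$)
$W{\left(b \right)} = -1 + b^{2}$ ($W{\left(b \right)} = b^{2} - 1 = -1 + b^{2}$)
$m{\left(o \right)} = 95 - 95 o^{2}$ ($m{\left(o \right)} = - 95 \left(o - \left(1 + o - o^{2}\right)\right) = - 95 \left(-1 + o^{2}\right) = 95 - 95 o^{2}$)
$\frac{1}{m{\left(25 \right)} + y{\left(x,-18 \right)}} = \frac{1}{\left(95 - 95 \cdot 25^{2}\right) + \left(-32 + 2 \left(-40\right)\right)} = \frac{1}{\left(95 - 59375\right) - 112} = \frac{1}{-59280 - 112} = \frac{1}{-59392} = - \frac{1}{59392}$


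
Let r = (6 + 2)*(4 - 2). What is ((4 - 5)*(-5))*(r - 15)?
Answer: 5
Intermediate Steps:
r = 16 (r = 8*2 = 16)
((4 - 5)*(-5))*(r - 15) = ((4 - 5)*(-5))*(16 - 15) = -1*(-5)*1 = 5*1 = 5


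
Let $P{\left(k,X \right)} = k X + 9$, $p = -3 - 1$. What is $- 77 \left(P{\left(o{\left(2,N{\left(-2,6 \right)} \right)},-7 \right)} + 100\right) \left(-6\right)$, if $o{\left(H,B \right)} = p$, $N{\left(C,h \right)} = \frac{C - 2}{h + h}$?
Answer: $63294$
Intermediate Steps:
$N{\left(C,h \right)} = \frac{-2 + C}{2 h}$
$p = -4$
$o{\left(H,B \right)} = -4$
$P{\left(k,X \right)} = 9 + X k$ ($P{\left(k,X \right)} = X k + 9 = 9 + X k$)
$- 77 \left(P{\left(o{\left(2,N{\left(-2,6 \right)} \right)},-7 \right)} + 100\right) \left(-6\right) = - 77 \left(\left(9 - -28\right) + 100\right) \left(-6\right) = - 77 \left(\left(9 + 28\right) + 100\right) \left(-6\right) = - 77 \left(37 + 100\right) \left(-6\right) = \left(-77\right) 137 \left(-6\right) = \left(-10549\right) \left(-6\right) = 63294$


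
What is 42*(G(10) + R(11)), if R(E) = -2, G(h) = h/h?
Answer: -42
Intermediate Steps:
G(h) = 1
42*(G(10) + R(11)) = 42*(1 - 2) = 42*(-1) = -42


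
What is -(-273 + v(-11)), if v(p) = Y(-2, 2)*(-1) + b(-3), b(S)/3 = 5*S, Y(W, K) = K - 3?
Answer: 317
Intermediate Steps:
Y(W, K) = -3 + K
b(S) = 15*S (b(S) = 3*(5*S) = 15*S)
v(p) = -44 (v(p) = (-3 + 2)*(-1) + 15*(-3) = -1*(-1) - 45 = 1 - 45 = -44)
-(-273 + v(-11)) = -(-273 - 44) = -1*(-317) = 317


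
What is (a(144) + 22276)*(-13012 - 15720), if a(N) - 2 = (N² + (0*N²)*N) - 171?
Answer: -1230965076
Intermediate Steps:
a(N) = -169 + N² (a(N) = 2 + ((N² + (0*N²)*N) - 171) = 2 + ((N² + 0*N) - 171) = 2 + ((N² + 0) - 171) = 2 + (N² - 171) = 2 + (-171 + N²) = -169 + N²)
(a(144) + 22276)*(-13012 - 15720) = ((-169 + 144²) + 22276)*(-13012 - 15720) = ((-169 + 20736) + 22276)*(-28732) = (20567 + 22276)*(-28732) = 42843*(-28732) = -1230965076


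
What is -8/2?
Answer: -4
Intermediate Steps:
-8/2 = (1/2)*(-8) = -4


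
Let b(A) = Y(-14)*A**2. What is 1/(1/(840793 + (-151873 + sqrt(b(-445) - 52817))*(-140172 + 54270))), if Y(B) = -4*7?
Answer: 13047035239 - 85902*I*sqrt(5597517) ≈ 1.3047e+10 - 2.0324e+8*I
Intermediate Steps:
Y(B) = -28
b(A) = -28*A**2
1/(1/(840793 + (-151873 + sqrt(b(-445) - 52817))*(-140172 + 54270))) = 1/(1/(840793 + (-151873 + sqrt(-28*(-445)**2 - 52817))*(-140172 + 54270))) = 1/(1/(840793 + (-151873 + sqrt(-28*198025 - 52817))*(-85902))) = 1/(1/(840793 + (-151873 + sqrt(-5544700 - 52817))*(-85902))) = 1/(1/(840793 + (-151873 + sqrt(-5597517))*(-85902))) = 1/(1/(840793 + (-151873 + I*sqrt(5597517))*(-85902))) = 1/(1/(840793 + (13046194446 - 85902*I*sqrt(5597517)))) = 1/(1/(13047035239 - 85902*I*sqrt(5597517))) = 13047035239 - 85902*I*sqrt(5597517)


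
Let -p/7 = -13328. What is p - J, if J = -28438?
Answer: 121734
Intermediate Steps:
p = 93296 (p = -7*(-13328) = 93296)
p - J = 93296 - 1*(-28438) = 93296 + 28438 = 121734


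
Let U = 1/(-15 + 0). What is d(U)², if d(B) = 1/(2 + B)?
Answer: 225/841 ≈ 0.26754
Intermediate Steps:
U = -1/15 (U = 1/(-15) = -1/15 ≈ -0.066667)
d(U)² = (1/(2 - 1/15))² = (1/(29/15))² = (15/29)² = 225/841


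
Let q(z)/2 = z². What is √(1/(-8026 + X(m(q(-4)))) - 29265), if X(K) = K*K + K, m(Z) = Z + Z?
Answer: I*√437393406206/3866 ≈ 171.07*I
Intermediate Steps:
q(z) = 2*z²
m(Z) = 2*Z
X(K) = K + K² (X(K) = K² + K = K + K²)
√(1/(-8026 + X(m(q(-4)))) - 29265) = √(1/(-8026 + (2*(2*(-4)²))*(1 + 2*(2*(-4)²))) - 29265) = √(1/(-8026 + (2*(2*16))*(1 + 2*(2*16))) - 29265) = √(1/(-8026 + (2*32)*(1 + 2*32)) - 29265) = √(1/(-8026 + 64*(1 + 64)) - 29265) = √(1/(-8026 + 64*65) - 29265) = √(1/(-8026 + 4160) - 29265) = √(1/(-3866) - 29265) = √(-1/3866 - 29265) = √(-113138491/3866) = I*√437393406206/3866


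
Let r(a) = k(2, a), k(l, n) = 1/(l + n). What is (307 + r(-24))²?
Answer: 45603009/484 ≈ 94221.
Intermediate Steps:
r(a) = 1/(2 + a)
(307 + r(-24))² = (307 + 1/(2 - 24))² = (307 + 1/(-22))² = (307 - 1/22)² = (6753/22)² = 45603009/484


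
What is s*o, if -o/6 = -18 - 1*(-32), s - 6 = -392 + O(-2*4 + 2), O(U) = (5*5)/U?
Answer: 32774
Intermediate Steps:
O(U) = 25/U
s = -2341/6 (s = 6 + (-392 + 25/(-2*4 + 2)) = 6 + (-392 + 25/(-8 + 2)) = 6 + (-392 + 25/(-6)) = 6 + (-392 + 25*(-⅙)) = 6 + (-392 - 25/6) = 6 - 2377/6 = -2341/6 ≈ -390.17)
o = -84 (o = -6*(-18 - 1*(-32)) = -6*(-18 + 32) = -6*14 = -84)
s*o = -2341/6*(-84) = 32774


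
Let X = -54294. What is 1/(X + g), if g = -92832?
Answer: -1/147126 ≈ -6.7969e-6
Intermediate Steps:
1/(X + g) = 1/(-54294 - 92832) = 1/(-147126) = -1/147126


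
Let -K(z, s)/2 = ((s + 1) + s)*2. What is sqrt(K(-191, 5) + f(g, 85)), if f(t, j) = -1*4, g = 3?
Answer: 4*I*sqrt(3) ≈ 6.9282*I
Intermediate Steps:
K(z, s) = -4 - 8*s (K(z, s) = -2*((s + 1) + s)*2 = -2*((1 + s) + s)*2 = -2*(1 + 2*s)*2 = -2*(2 + 4*s) = -4 - 8*s)
f(t, j) = -4
sqrt(K(-191, 5) + f(g, 85)) = sqrt((-4 - 8*5) - 4) = sqrt((-4 - 40) - 4) = sqrt(-44 - 4) = sqrt(-48) = 4*I*sqrt(3)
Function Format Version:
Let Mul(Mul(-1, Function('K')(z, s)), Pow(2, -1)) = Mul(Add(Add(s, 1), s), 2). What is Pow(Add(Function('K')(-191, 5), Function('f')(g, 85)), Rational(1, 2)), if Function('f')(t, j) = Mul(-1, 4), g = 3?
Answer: Mul(4, I, Pow(3, Rational(1, 2))) ≈ Mul(6.9282, I)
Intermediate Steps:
Function('K')(z, s) = Add(-4, Mul(-8, s)) (Function('K')(z, s) = Mul(-2, Mul(Add(Add(s, 1), s), 2)) = Mul(-2, Mul(Add(Add(1, s), s), 2)) = Mul(-2, Mul(Add(1, Mul(2, s)), 2)) = Mul(-2, Add(2, Mul(4, s))) = Add(-4, Mul(-8, s)))
Function('f')(t, j) = -4
Pow(Add(Function('K')(-191, 5), Function('f')(g, 85)), Rational(1, 2)) = Pow(Add(Add(-4, Mul(-8, 5)), -4), Rational(1, 2)) = Pow(Add(Add(-4, -40), -4), Rational(1, 2)) = Pow(Add(-44, -4), Rational(1, 2)) = Pow(-48, Rational(1, 2)) = Mul(4, I, Pow(3, Rational(1, 2)))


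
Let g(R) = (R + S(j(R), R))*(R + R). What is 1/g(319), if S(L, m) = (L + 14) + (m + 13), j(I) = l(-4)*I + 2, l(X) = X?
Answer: -1/388542 ≈ -2.5737e-6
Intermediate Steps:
j(I) = 2 - 4*I (j(I) = -4*I + 2 = 2 - 4*I)
S(L, m) = 27 + L + m (S(L, m) = (14 + L) + (13 + m) = 27 + L + m)
g(R) = 2*R*(29 - 2*R) (g(R) = (R + (27 + (2 - 4*R) + R))*(R + R) = (R + (29 - 3*R))*(2*R) = (29 - 2*R)*(2*R) = 2*R*(29 - 2*R))
1/g(319) = 1/(2*319*(29 - 2*319)) = 1/(2*319*(29 - 638)) = 1/(2*319*(-609)) = 1/(-388542) = -1/388542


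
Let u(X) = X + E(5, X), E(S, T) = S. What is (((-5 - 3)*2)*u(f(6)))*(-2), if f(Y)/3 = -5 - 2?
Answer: -512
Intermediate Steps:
f(Y) = -21 (f(Y) = 3*(-5 - 2) = 3*(-7) = -21)
u(X) = 5 + X (u(X) = X + 5 = 5 + X)
(((-5 - 3)*2)*u(f(6)))*(-2) = (((-5 - 3)*2)*(5 - 21))*(-2) = (-8*2*(-16))*(-2) = -16*(-16)*(-2) = 256*(-2) = -512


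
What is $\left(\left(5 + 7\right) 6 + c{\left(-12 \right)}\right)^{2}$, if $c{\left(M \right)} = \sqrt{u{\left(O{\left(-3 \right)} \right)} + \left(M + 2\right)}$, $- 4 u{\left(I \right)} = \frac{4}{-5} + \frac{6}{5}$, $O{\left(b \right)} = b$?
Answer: $\frac{\left(720 + i \sqrt{1010}\right)^{2}}{100} \approx 5173.9 + 457.64 i$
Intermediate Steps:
$u{\left(I \right)} = - \frac{1}{10}$ ($u{\left(I \right)} = - \frac{\frac{4}{-5} + \frac{6}{5}}{4} = - \frac{4 \left(- \frac{1}{5}\right) + 6 \cdot \frac{1}{5}}{4} = - \frac{- \frac{4}{5} + \frac{6}{5}}{4} = \left(- \frac{1}{4}\right) \frac{2}{5} = - \frac{1}{10}$)
$c{\left(M \right)} = \sqrt{\frac{19}{10} + M}$ ($c{\left(M \right)} = \sqrt{- \frac{1}{10} + \left(M + 2\right)} = \sqrt{- \frac{1}{10} + \left(2 + M\right)} = \sqrt{\frac{19}{10} + M}$)
$\left(\left(5 + 7\right) 6 + c{\left(-12 \right)}\right)^{2} = \left(\left(5 + 7\right) 6 + \frac{\sqrt{190 + 100 \left(-12\right)}}{10}\right)^{2} = \left(12 \cdot 6 + \frac{\sqrt{190 - 1200}}{10}\right)^{2} = \left(72 + \frac{\sqrt{-1010}}{10}\right)^{2} = \left(72 + \frac{i \sqrt{1010}}{10}\right)^{2}$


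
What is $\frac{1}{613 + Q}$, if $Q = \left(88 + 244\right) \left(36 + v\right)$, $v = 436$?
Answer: $\frac{1}{157317} \approx 6.3566 \cdot 10^{-6}$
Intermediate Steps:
$Q = 156704$ ($Q = \left(88 + 244\right) \left(36 + 436\right) = 332 \cdot 472 = 156704$)
$\frac{1}{613 + Q} = \frac{1}{613 + 156704} = \frac{1}{157317}$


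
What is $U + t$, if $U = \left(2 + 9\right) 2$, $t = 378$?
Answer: $400$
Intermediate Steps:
$U = 22$ ($U = 11 \cdot 2 = 22$)
$U + t = 22 + 378 = 400$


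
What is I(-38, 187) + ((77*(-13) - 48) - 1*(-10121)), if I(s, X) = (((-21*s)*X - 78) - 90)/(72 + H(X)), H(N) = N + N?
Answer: 2097585/223 ≈ 9406.2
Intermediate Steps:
H(N) = 2*N
I(s, X) = (-168 - 21*X*s)/(72 + 2*X) (I(s, X) = (((-21*s)*X - 78) - 90)/(72 + 2*X) = ((-21*X*s - 78) - 90)/(72 + 2*X) = ((-78 - 21*X*s) - 90)/(72 + 2*X) = (-168 - 21*X*s)/(72 + 2*X))
I(-38, 187) + ((77*(-13) - 48) - 1*(-10121)) = 21*(-8 - 1*187*(-38))/(2*(36 + 187)) + ((77*(-13) - 48) - 1*(-10121)) = (21/2)*(-8 + 7106)/223 + ((-1001 - 48) + 10121) = (21/2)*(1/223)*7098 + (-1049 + 10121) = 74529/223 + 9072 = 2097585/223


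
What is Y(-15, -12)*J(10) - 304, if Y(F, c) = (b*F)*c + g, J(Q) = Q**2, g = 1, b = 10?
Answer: 179796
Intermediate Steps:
Y(F, c) = 1 + 10*F*c (Y(F, c) = (10*F)*c + 1 = 10*F*c + 1 = 1 + 10*F*c)
Y(-15, -12)*J(10) - 304 = (1 + 10*(-15)*(-12))*10**2 - 304 = (1 + 1800)*100 - 304 = 1801*100 - 304 = 180100 - 304 = 179796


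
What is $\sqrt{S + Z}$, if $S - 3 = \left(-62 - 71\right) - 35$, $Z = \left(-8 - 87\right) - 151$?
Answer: $i \sqrt{411} \approx 20.273 i$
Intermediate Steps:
$Z = -246$ ($Z = -95 - 151 = -246$)
$S = -165$ ($S = 3 - 168 = -165$)
$\sqrt{S + Z} = \sqrt{-165 - 246} = \sqrt{-411} = i \sqrt{411}$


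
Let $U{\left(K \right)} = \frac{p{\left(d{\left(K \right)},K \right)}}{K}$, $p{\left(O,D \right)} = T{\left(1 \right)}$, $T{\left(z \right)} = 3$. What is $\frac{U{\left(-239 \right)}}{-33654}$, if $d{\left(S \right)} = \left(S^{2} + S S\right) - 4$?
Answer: $\frac{1}{2681102} \approx 3.7298 \cdot 10^{-7}$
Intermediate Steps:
$d{\left(S \right)} = -4 + 2 S^{2}$ ($d{\left(S \right)} = \left(S^{2} + S^{2}\right) - 4 = 2 S^{2} - 4 = -4 + 2 S^{2}$)
$p{\left(O,D \right)} = 3$
$U{\left(K \right)} = \frac{3}{K}$
$\frac{U{\left(-239 \right)}}{-33654} = \frac{3 \frac{1}{-239}}{-33654} = 3 \left(- \frac{1}{239}\right) \left(- \frac{1}{33654}\right) = \left(- \frac{3}{239}\right) \left(- \frac{1}{33654}\right) = \frac{1}{2681102}$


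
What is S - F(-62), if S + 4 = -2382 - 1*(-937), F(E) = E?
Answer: -1387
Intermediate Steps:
S = -1449 (S = -4 + (-2382 - 1*(-937)) = -4 + (-2382 + 937) = -4 - 1445 = -1449)
S - F(-62) = -1449 - 1*(-62) = -1449 + 62 = -1387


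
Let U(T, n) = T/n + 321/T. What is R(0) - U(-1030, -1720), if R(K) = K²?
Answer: -25439/88580 ≈ -0.28719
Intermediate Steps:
U(T, n) = 321/T + T/n
R(0) - U(-1030, -1720) = 0² - (321/(-1030) - 1030/(-1720)) = 0 - (321*(-1/1030) - 1030*(-1/1720)) = 0 - (-321/1030 + 103/172) = 0 - 1*25439/88580 = 0 - 25439/88580 = -25439/88580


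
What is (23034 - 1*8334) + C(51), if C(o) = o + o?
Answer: 14802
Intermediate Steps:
C(o) = 2*o
(23034 - 1*8334) + C(51) = (23034 - 1*8334) + 2*51 = (23034 - 8334) + 102 = 14700 + 102 = 14802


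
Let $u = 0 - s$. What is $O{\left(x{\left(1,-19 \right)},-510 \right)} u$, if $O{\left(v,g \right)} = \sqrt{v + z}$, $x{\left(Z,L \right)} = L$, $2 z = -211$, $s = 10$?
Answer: $- 5 i \sqrt{498} \approx - 111.58 i$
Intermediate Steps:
$z = - \frac{211}{2}$ ($z = \frac{1}{2} \left(-211\right) = - \frac{211}{2} \approx -105.5$)
$u = -10$ ($u = 0 - 10 = -10$)
$O{\left(v,g \right)} = \sqrt{- \frac{211}{2} + v}$ ($O{\left(v,g \right)} = \sqrt{v - \frac{211}{2}} = \sqrt{- \frac{211}{2} + v}$)
$O{\left(x{\left(1,-19 \right)},-510 \right)} u = \frac{\sqrt{-422 + 4 \left(-19\right)}}{2} \left(-10\right) = \frac{\sqrt{-422 - 76}}{2} \left(-10\right) = \frac{\sqrt{-498}}{2} \left(-10\right) = \frac{i \sqrt{498}}{2} \left(-10\right) = - 5 i \sqrt{498}$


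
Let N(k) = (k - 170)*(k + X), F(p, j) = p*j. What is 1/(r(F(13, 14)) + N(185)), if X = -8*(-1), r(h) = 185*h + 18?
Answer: 1/36583 ≈ 2.7335e-5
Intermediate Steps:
F(p, j) = j*p
r(h) = 18 + 185*h
X = 8
N(k) = (-170 + k)*(8 + k) (N(k) = (k - 170)*(k + 8) = (-170 + k)*(8 + k))
1/(r(F(13, 14)) + N(185)) = 1/((18 + 185*(14*13)) + (-1360 + 185² - 162*185)) = 1/((18 + 185*182) + (-1360 + 34225 - 29970)) = 1/((18 + 33670) + 2895) = 1/(33688 + 2895) = 1/36583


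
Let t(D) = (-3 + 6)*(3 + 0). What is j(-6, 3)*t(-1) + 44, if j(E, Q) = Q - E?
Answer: 125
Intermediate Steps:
t(D) = 9 (t(D) = 3*3 = 9)
j(-6, 3)*t(-1) + 44 = (3 - 1*(-6))*9 + 44 = (3 + 6)*9 + 44 = 9*9 + 44 = 81 + 44 = 125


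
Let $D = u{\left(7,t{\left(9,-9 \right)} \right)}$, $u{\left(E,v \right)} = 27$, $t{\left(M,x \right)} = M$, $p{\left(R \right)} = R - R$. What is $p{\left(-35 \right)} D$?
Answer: $0$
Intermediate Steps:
$p{\left(R \right)} = 0$
$D = 27$
$p{\left(-35 \right)} D = 0 \cdot 27 = 0$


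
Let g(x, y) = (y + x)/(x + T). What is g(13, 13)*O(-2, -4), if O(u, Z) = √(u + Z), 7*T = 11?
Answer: 91*I*√6/51 ≈ 4.3707*I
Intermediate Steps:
T = 11/7 (T = (⅐)*11 = 11/7 ≈ 1.5714)
g(x, y) = (x + y)/(11/7 + x) (g(x, y) = (y + x)/(x + 11/7) = (x + y)/(11/7 + x))
O(u, Z) = √(Z + u)
g(13, 13)*O(-2, -4) = (7*(13 + 13)/(11 + 7*13))*√(-4 - 2) = (7*26/(11 + 91))*√(-6) = (7*26/102)*(I*√6) = (7*(1/102)*26)*(I*√6) = 91*(I*√6)/51 = 91*I*√6/51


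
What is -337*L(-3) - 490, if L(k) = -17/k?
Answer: -7199/3 ≈ -2399.7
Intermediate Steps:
-337*L(-3) - 490 = -(-5729)/(-3) - 490 = -(-5729)*(-1)/3 - 490 = -337*17/3 - 490 = -5729/3 - 490 = -7199/3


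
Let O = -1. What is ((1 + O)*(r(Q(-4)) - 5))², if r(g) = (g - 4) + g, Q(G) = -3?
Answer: 0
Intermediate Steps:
r(g) = -4 + 2*g (r(g) = (-4 + g) + g = -4 + 2*g)
((1 + O)*(r(Q(-4)) - 5))² = ((1 - 1)*((-4 + 2*(-3)) - 5))² = (0*((-4 - 6) - 5))² = (0*(-10 - 5))² = (0*(-15))² = 0² = 0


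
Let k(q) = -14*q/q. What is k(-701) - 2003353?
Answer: -2003367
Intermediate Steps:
k(q) = -14 (k(q) = -14*1 = -14)
k(-701) - 2003353 = -14 - 2003353 = -2003367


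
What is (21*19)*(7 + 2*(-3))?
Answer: 399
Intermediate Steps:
(21*19)*(7 + 2*(-3)) = 399*(7 - 6) = 399*1 = 399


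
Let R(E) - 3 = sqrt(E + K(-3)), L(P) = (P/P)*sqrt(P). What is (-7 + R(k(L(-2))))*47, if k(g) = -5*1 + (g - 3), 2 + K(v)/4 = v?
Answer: -188 + 47*sqrt(-28 + I*sqrt(2)) ≈ -181.72 + 248.78*I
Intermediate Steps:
K(v) = -8 + 4*v
L(P) = sqrt(P) (L(P) = 1*sqrt(P) = sqrt(P))
k(g) = -8 + g (k(g) = -5 + (-3 + g) = -8 + g)
R(E) = 3 + sqrt(-20 + E) (R(E) = 3 + sqrt(E + (-8 + 4*(-3))) = 3 + sqrt(E + (-8 - 12)) = 3 + sqrt(E - 20) = 3 + sqrt(-20 + E))
(-7 + R(k(L(-2))))*47 = (-7 + (3 + sqrt(-20 + (-8 + sqrt(-2)))))*47 = (-7 + (3 + sqrt(-20 + (-8 + I*sqrt(2)))))*47 = (-7 + (3 + sqrt(-28 + I*sqrt(2))))*47 = (-4 + sqrt(-28 + I*sqrt(2)))*47 = -188 + 47*sqrt(-28 + I*sqrt(2))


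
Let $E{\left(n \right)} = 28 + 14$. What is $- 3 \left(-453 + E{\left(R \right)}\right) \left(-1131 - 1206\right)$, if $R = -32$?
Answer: $-2881521$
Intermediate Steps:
$E{\left(n \right)} = 42$
$- 3 \left(-453 + E{\left(R \right)}\right) \left(-1131 - 1206\right) = - 3 \left(-453 + 42\right) \left(-1131 - 1206\right) = - 3 \left(\left(-411\right) \left(-2337\right)\right) = \left(-3\right) 960507 = -2881521$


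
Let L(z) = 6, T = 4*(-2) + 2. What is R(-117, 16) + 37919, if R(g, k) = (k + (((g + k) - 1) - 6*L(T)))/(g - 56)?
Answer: 6560109/173 ≈ 37920.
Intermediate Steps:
T = -6 (T = -8 + 2 = -6)
R(g, k) = (-37 + g + 2*k)/(-56 + g) (R(g, k) = (k + (((g + k) - 1) - 6*6))/(g - 56) = (k + ((-1 + g + k) - 36))/(-56 + g) = (k + (-37 + g + k))/(-56 + g) = (-37 + g + 2*k)/(-56 + g))
R(-117, 16) + 37919 = (-37 - 117 + 2*16)/(-56 - 117) + 37919 = (-37 - 117 + 32)/(-173) + 37919 = -1/173*(-122) + 37919 = 122/173 + 37919 = 6560109/173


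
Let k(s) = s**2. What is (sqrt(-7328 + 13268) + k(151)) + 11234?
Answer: 34035 + 6*sqrt(165) ≈ 34112.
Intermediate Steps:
(sqrt(-7328 + 13268) + k(151)) + 11234 = (sqrt(-7328 + 13268) + 151**2) + 11234 = (sqrt(5940) + 22801) + 11234 = (6*sqrt(165) + 22801) + 11234 = (22801 + 6*sqrt(165)) + 11234 = 34035 + 6*sqrt(165)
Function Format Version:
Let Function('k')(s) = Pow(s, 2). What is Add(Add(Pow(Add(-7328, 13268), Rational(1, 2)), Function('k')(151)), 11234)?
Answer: Add(34035, Mul(6, Pow(165, Rational(1, 2)))) ≈ 34112.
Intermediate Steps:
Add(Add(Pow(Add(-7328, 13268), Rational(1, 2)), Function('k')(151)), 11234) = Add(Add(Pow(Add(-7328, 13268), Rational(1, 2)), Pow(151, 2)), 11234) = Add(Add(Pow(5940, Rational(1, 2)), 22801), 11234) = Add(Add(Mul(6, Pow(165, Rational(1, 2))), 22801), 11234) = Add(Add(22801, Mul(6, Pow(165, Rational(1, 2)))), 11234) = Add(34035, Mul(6, Pow(165, Rational(1, 2))))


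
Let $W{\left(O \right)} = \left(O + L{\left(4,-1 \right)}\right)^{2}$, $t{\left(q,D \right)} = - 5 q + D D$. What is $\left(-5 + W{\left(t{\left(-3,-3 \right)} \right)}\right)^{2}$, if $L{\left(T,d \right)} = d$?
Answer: $274576$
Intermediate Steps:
$t{\left(q,D \right)} = D^{2} - 5 q$ ($t{\left(q,D \right)} = - 5 q + D^{2} = D^{2} - 5 q$)
$W{\left(O \right)} = \left(-1 + O\right)^{2}$ ($W{\left(O \right)} = \left(O - 1\right)^{2} = \left(-1 + O\right)^{2}$)
$\left(-5 + W{\left(t{\left(-3,-3 \right)} \right)}\right)^{2} = \left(-5 + \left(-1 + \left(\left(-3\right)^{2} - -15\right)\right)^{2}\right)^{2} = \left(-5 + \left(-1 + \left(9 + 15\right)\right)^{2}\right)^{2} = \left(-5 + \left(-1 + 24\right)^{2}\right)^{2} = \left(-5 + 23^{2}\right)^{2} = \left(-5 + 529\right)^{2} = 524^{2} = 274576$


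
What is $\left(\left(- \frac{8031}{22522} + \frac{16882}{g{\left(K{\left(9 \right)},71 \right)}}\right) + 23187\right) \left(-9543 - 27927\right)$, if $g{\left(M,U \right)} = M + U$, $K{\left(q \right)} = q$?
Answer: $- \frac{39490553866467}{45044} \approx -8.7671 \cdot 10^{8}$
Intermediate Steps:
$\left(\left(- \frac{8031}{22522} + \frac{16882}{g{\left(K{\left(9 \right)},71 \right)}}\right) + 23187\right) \left(-9543 - 27927\right) = \left(\left(- \frac{8031}{22522} + \frac{16882}{9 + 71}\right) + 23187\right) \left(-9543 - 27927\right) = \left(\left(\left(-8031\right) \frac{1}{22522} + \frac{16882}{80}\right) + 23187\right) \left(-37470\right) = \left(\left(- \frac{8031}{22522} + 16882 \cdot \frac{1}{80}\right) + 23187\right) \left(-37470\right) = \left(\left(- \frac{8031}{22522} + \frac{8441}{40}\right) + 23187\right) \left(-37470\right) = \left(\frac{94893481}{450440} + 23187\right) \left(-37470\right) = \frac{10539245761}{450440} \left(-37470\right) = - \frac{39490553866467}{45044}$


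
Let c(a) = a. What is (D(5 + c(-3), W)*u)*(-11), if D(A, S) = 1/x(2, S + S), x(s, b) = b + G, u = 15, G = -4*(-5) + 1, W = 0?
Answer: -55/7 ≈ -7.8571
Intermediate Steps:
G = 21 (G = 20 + 1 = 21)
x(s, b) = 21 + b (x(s, b) = b + 21 = 21 + b)
D(A, S) = 1/(21 + 2*S) (D(A, S) = 1/(21 + (S + S)) = 1/(21 + 2*S))
(D(5 + c(-3), W)*u)*(-11) = (15/(21 + 2*0))*(-11) = (15/(21 + 0))*(-11) = (15/21)*(-11) = ((1/21)*15)*(-11) = (5/7)*(-11) = -55/7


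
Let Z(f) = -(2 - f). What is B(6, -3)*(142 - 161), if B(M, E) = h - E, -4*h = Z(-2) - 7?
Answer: -437/4 ≈ -109.25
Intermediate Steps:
Z(f) = -2 + f
h = 11/4 (h = -((-2 - 2) - 7)/4 = -(-4 - 7)/4 = -¼*(-11) = 11/4 ≈ 2.7500)
B(M, E) = 11/4 - E
B(6, -3)*(142 - 161) = (11/4 - 1*(-3))*(142 - 161) = (11/4 + 3)*(-19) = (23/4)*(-19) = -437/4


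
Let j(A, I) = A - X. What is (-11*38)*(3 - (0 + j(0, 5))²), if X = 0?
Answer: -1254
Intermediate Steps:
j(A, I) = A (j(A, I) = A - 1*0 = A + 0 = A)
(-11*38)*(3 - (0 + j(0, 5))²) = (-11*38)*(3 - (0 + 0)²) = -418*(3 - 1*0²) = -418*(3 - 1*0) = -418*(3 + 0) = -418*3 = -1254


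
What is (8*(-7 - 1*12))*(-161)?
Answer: 24472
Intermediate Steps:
(8*(-7 - 1*12))*(-161) = (8*(-7 - 12))*(-161) = (8*(-19))*(-161) = -152*(-161) = 24472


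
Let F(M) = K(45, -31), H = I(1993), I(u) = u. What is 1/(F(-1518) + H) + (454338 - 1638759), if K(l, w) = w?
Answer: -2323834001/1962 ≈ -1.1844e+6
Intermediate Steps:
H = 1993
F(M) = -31
1/(F(-1518) + H) + (454338 - 1638759) = 1/(-31 + 1993) + (454338 - 1638759) = 1/1962 - 1184421 = -2323834001/1962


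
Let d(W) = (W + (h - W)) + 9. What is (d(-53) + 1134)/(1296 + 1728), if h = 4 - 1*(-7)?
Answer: 577/1512 ≈ 0.38161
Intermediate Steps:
h = 11 (h = 4 + 7 = 11)
d(W) = 20 (d(W) = (W + (11 - W)) + 9 = 11 + 9 = 20)
(d(-53) + 1134)/(1296 + 1728) = (20 + 1134)/(1296 + 1728) = 1154/3024 = 1154*(1/3024) = 577/1512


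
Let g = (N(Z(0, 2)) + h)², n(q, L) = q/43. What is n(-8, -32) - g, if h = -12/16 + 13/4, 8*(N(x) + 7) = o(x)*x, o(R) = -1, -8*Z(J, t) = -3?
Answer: -3674051/176128 ≈ -20.860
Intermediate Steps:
Z(J, t) = 3/8 (Z(J, t) = -⅛*(-3) = 3/8)
n(q, L) = q/43 (n(q, L) = q*(1/43) = q/43)
N(x) = -7 - x/8 (N(x) = -7 + (-x)/8 = -7 - x/8)
h = 5/2 (h = -12*1/16 + 13*(¼) = -¾ + 13/4 = 5/2 ≈ 2.5000)
g = 84681/4096 (g = ((-7 - ⅛*3/8) + 5/2)² = ((-7 - 3/64) + 5/2)² = (-451/64 + 5/2)² = (-291/64)² = 84681/4096 ≈ 20.674)
n(-8, -32) - g = (1/43)*(-8) - 1*84681/4096 = -8/43 - 84681/4096 = -3674051/176128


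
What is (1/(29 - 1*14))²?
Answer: 1/225 ≈ 0.0044444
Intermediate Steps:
(1/(29 - 1*14))² = (1/(29 - 14))² = (1/15)² = 1/225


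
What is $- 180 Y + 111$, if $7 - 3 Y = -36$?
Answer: $-2469$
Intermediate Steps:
$Y = \frac{43}{3}$ ($Y = \frac{7}{3} - -12 = \frac{7}{3} + 12 = \frac{43}{3} \approx 14.333$)
$- 180 Y + 111 = \left(-180\right) \frac{43}{3} + 111 = -2580 + 111 = -2469$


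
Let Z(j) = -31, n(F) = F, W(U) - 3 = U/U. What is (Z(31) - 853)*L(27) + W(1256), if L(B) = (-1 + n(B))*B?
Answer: -620564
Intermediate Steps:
W(U) = 4 (W(U) = 3 + U/U = 3 + 1 = 4)
L(B) = B*(-1 + B) (L(B) = (-1 + B)*B = B*(-1 + B))
(Z(31) - 853)*L(27) + W(1256) = (-31 - 853)*(27*(-1 + 27)) + 4 = -23868*26 + 4 = -884*702 + 4 = -620568 + 4 = -620564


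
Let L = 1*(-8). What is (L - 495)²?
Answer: 253009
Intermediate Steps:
L = -8
(L - 495)² = (-8 - 495)² = (-503)² = 253009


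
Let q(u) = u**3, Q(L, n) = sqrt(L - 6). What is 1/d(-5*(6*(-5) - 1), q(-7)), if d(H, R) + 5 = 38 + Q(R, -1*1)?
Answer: 33/1438 - I*sqrt(349)/1438 ≈ 0.022949 - 0.012991*I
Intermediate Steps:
Q(L, n) = sqrt(-6 + L)
d(H, R) = 33 + sqrt(-6 + R) (d(H, R) = -5 + (38 + sqrt(-6 + R)) = 33 + sqrt(-6 + R))
1/d(-5*(6*(-5) - 1), q(-7)) = 1/(33 + sqrt(-6 + (-7)**3)) = 1/(33 + sqrt(-6 - 343)) = 1/(33 + sqrt(-349)) = 1/(33 + I*sqrt(349))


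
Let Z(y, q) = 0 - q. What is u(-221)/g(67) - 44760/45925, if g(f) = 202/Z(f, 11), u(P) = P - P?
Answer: -8952/9185 ≈ -0.97463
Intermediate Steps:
u(P) = 0
Z(y, q) = -q
g(f) = -202/11 (g(f) = 202/((-1*11)) = 202/(-11) = 202*(-1/11) = -202/11)
u(-221)/g(67) - 44760/45925 = 0/(-202/11) - 44760/45925 = 0*(-11/202) - 44760*1/45925 = 0 - 8952/9185 = -8952/9185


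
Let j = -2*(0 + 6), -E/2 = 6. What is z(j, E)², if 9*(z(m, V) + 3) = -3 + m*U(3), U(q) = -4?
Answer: 4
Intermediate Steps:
E = -12 (E = -2*6 = -12)
j = -12 (j = -2*6 = -12)
z(m, V) = -10/3 - 4*m/9 (z(m, V) = -3 + (-3 + m*(-4))/9 = -3 + (-3 - 4*m)/9 = -3 + (-⅓ - 4*m/9) = -10/3 - 4*m/9)
z(j, E)² = (-10/3 - 4/9*(-12))² = (-10/3 + 16/3)² = 2² = 4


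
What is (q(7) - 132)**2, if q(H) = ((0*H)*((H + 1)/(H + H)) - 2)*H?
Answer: 21316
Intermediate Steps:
q(H) = -2*H (q(H) = (0*((1 + H)/((2*H))) - 2)*H = (0*((1 + H)*(1/(2*H))) - 2)*H = (0*((1 + H)/(2*H)) - 2)*H = (0 - 2)*H = -2*H)
(q(7) - 132)**2 = (-2*7 - 132)**2 = (-14 - 132)**2 = (-146)**2 = 21316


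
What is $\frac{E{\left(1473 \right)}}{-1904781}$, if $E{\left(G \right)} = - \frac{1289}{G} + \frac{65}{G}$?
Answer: $\frac{136}{311749157} \approx 4.3625 \cdot 10^{-7}$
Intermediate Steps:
$E{\left(G \right)} = - \frac{1224}{G}$
$\frac{E{\left(1473 \right)}}{-1904781} = \frac{\left(-1224\right) \frac{1}{1473}}{-1904781} = \left(-1224\right) \frac{1}{1473} \left(- \frac{1}{1904781}\right) = \left(- \frac{408}{491}\right) \left(- \frac{1}{1904781}\right) = \frac{136}{311749157}$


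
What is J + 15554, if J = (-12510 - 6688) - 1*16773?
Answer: -20417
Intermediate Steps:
J = -35971 (J = -19198 - 16773 = -35971)
J + 15554 = -35971 + 15554 = -20417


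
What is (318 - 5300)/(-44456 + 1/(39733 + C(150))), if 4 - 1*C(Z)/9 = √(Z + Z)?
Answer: 350281156869946154/3125672240265414769 + 448380*√3/3125672240265414769 ≈ 0.11207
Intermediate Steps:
C(Z) = 36 - 9*√2*√Z (C(Z) = 36 - 9*√(Z + Z) = 36 - 9*√2*√Z)
(318 - 5300)/(-44456 + 1/(39733 + C(150))) = (318 - 5300)/(-44456 + 1/(39733 + (36 - 9*√2*√150))) = -4982/(-44456 + 1/(39733 + (36 - 9*√2*5*√6))) = -4982/(-44456 + 1/(39733 + (36 - 90*√3))) = -4982/(-44456 + 1/(39769 - 90*√3))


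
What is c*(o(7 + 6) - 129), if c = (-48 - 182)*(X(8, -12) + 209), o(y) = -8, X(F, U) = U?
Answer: 6207470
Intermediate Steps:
c = -45310 (c = (-48 - 182)*(-12 + 209) = -230*197 = -45310)
c*(o(7 + 6) - 129) = -45310*(-8 - 129) = -45310*(-137) = 6207470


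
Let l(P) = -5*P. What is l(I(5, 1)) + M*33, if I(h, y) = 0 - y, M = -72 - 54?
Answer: -4153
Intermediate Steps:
M = -126
I(h, y) = -y
l(I(5, 1)) + M*33 = -(-5) - 126*33 = -5*(-1) - 4158 = 5 - 4158 = -4153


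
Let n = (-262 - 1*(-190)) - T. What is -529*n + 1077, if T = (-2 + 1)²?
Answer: 39694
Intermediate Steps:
T = 1 (T = (-1)² = 1)
n = -73 (n = (-262 - 1*(-190)) - 1*1 = (-262 + 190) - 1 = -72 - 1 = -73)
-529*n + 1077 = -529*(-73) + 1077 = 38617 + 1077 = 39694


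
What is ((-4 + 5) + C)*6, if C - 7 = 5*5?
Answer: 198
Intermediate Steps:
C = 32 (C = 7 + 5*5 = 7 + 25 = 32)
((-4 + 5) + C)*6 = ((-4 + 5) + 32)*6 = (1 + 32)*6 = 33*6 = 198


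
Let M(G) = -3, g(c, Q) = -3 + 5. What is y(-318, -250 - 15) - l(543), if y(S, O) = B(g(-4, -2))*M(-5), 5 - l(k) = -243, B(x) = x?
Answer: -254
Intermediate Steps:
g(c, Q) = 2
l(k) = 248 (l(k) = 5 - 1*(-243) = 5 + 243 = 248)
y(S, O) = -6 (y(S, O) = 2*(-3) = -6)
y(-318, -250 - 15) - l(543) = -6 - 1*248 = -6 - 248 = -254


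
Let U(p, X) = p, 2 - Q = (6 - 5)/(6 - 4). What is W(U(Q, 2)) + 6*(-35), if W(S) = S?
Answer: -417/2 ≈ -208.50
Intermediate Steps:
Q = 3/2 (Q = 2 - (6 - 5)/(6 - 4) = 2 - 1/2 = 2 - 1*½ = 2 - ½ = 3/2 ≈ 1.5000)
W(U(Q, 2)) + 6*(-35) = 3/2 + 6*(-35) = 3/2 - 210 = -417/2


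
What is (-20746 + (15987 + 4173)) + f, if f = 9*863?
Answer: 7181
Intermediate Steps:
f = 7767
(-20746 + (15987 + 4173)) + f = (-20746 + (15987 + 4173)) + 7767 = (-20746 + 20160) + 7767 = -586 + 7767 = 7181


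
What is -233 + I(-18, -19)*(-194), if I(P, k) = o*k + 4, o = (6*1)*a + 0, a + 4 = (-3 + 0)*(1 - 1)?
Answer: -89473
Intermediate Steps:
a = -4 (a = -4 + (-3 + 0)*(1 - 1) = -4 - 3*0 = -4 + 0 = -4)
o = -24 (o = (6*1)*(-4) + 0 = 6*(-4) + 0 = -24 + 0 = -24)
I(P, k) = 4 - 24*k (I(P, k) = -24*k + 4 = 4 - 24*k)
-233 + I(-18, -19)*(-194) = -233 + (4 - 24*(-19))*(-194) = -233 + (4 + 456)*(-194) = -233 + 460*(-194) = -233 - 89240 = -89473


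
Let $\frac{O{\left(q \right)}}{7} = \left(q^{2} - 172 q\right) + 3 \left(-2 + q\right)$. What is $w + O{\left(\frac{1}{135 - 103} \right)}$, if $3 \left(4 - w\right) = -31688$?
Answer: $\frac{32218229}{3072} \approx 10488.0$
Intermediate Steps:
$w = \frac{31700}{3}$ ($w = 4 - - \frac{31688}{3} = 4 + \frac{31688}{3} = \frac{31700}{3} \approx 10567.0$)
$O{\left(q \right)} = -42 - 1183 q + 7 q^{2}$ ($O{\left(q \right)} = 7 \left(\left(q^{2} - 172 q\right) + 3 \left(-2 + q\right)\right) = 7 \left(\left(q^{2} - 172 q\right) + \left(-6 + 3 q\right)\right) = 7 \left(-6 + q^{2} - 169 q\right) = -42 - 1183 q + 7 q^{2}$)
$w + O{\left(\frac{1}{135 - 103} \right)} = \frac{31700}{3} - \left(42 - \frac{7}{\left(135 - 103\right)^{2}} + \frac{1183}{135 - 103}\right) = \frac{31700}{3} - \left(42 - \frac{7}{1024} + \frac{1183}{32}\right) = \frac{31700}{3} - \left(\frac{2527}{32} - \frac{7}{1024}\right) = \frac{31700}{3} - \frac{80857}{1024} = \frac{32218229}{3072}$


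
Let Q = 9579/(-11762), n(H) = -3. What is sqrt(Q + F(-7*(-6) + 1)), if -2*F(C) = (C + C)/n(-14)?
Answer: sqrt(16832445294)/35286 ≈ 3.6768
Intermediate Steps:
F(C) = C/3 (F(C) = -(C + C)/(2*(-3)) = -2*C*(-1)/(2*3) = -(-1)*C/3 = C/3)
Q = -9579/11762 (Q = 9579*(-1/11762) = -9579/11762 ≈ -0.81440)
sqrt(Q + F(-7*(-6) + 1)) = sqrt(-9579/11762 + (-7*(-6) + 1)/3) = sqrt(-9579/11762 + (42 + 1)/3) = sqrt(-9579/11762 + (1/3)*43) = sqrt(-9579/11762 + 43/3) = sqrt(477029/35286) = sqrt(16832445294)/35286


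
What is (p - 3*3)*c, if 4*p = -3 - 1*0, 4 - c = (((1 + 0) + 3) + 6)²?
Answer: 936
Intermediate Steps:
c = -96 (c = 4 - (((1 + 0) + 3) + 6)² = 4 - ((1 + 3) + 6)² = 4 - (4 + 6)² = 4 - 1*10² = 4 - 1*100 = 4 - 100 = -96)
p = -¾ (p = (-3 - 1*0)/4 = (-3 + 0)/4 = (¼)*(-3) = -¾ ≈ -0.75000)
(p - 3*3)*c = (-¾ - 3*3)*(-96) = (-¾ - 9)*(-96) = -39/4*(-96) = 936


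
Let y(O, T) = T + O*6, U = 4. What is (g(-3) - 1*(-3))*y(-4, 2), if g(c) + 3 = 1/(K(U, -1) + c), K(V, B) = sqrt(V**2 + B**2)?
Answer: -33/4 - 11*sqrt(17)/4 ≈ -19.589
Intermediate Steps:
K(V, B) = sqrt(B**2 + V**2)
g(c) = -3 + 1/(c + sqrt(17)) (g(c) = -3 + 1/(sqrt((-1)**2 + 4**2) + c) = -3 + 1/(sqrt(1 + 16) + c) = -3 + 1/(sqrt(17) + c) = -3 + 1/(c + sqrt(17)))
y(O, T) = T + 6*O
(g(-3) - 1*(-3))*y(-4, 2) = ((1 - 3*(-3) - 3*sqrt(17))/(-3 + sqrt(17)) - 1*(-3))*(2 + 6*(-4)) = ((1 + 9 - 3*sqrt(17))/(-3 + sqrt(17)) + 3)*(2 - 24) = ((10 - 3*sqrt(17))/(-3 + sqrt(17)) + 3)*(-22) = (3 + (10 - 3*sqrt(17))/(-3 + sqrt(17)))*(-22) = -66 - 22*(10 - 3*sqrt(17))/(-3 + sqrt(17))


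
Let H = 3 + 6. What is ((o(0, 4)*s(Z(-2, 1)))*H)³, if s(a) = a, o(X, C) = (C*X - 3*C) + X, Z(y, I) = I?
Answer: -1259712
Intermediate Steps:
o(X, C) = X - 3*C + C*X (o(X, C) = (-3*C + C*X) + X = X - 3*C + C*X)
H = 9
((o(0, 4)*s(Z(-2, 1)))*H)³ = (((0 - 3*4 + 4*0)*1)*9)³ = (((0 - 12 + 0)*1)*9)³ = (-12*1*9)³ = (-12*9)³ = (-108)³ = -1259712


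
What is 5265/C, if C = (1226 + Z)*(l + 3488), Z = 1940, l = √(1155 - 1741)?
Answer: 918216/1925993359 - 1053*I*√586/7703973436 ≈ 0.00047675 - 3.3087e-6*I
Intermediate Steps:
l = I*√586 (l = √(-586) = I*√586 ≈ 24.207*I)
C = 11043008 + 3166*I*√586 (C = (1226 + 1940)*(I*√586 + 3488) = 3166*(3488 + I*√586) = 11043008 + 3166*I*√586 ≈ 1.1043e+7 + 76641.0*I)
5265/C = 5265/(11043008 + 3166*I*√586)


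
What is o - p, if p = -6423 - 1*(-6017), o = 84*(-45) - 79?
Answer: -3453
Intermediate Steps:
o = -3859 (o = -3780 - 79 = -3859)
p = -406 (p = -6423 + 6017 = -406)
o - p = -3859 - 1*(-406) = -3859 + 406 = -3453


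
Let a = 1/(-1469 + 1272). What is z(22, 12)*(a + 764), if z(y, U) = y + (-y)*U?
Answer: -36422694/197 ≈ -1.8489e+5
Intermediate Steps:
z(y, U) = y - U*y
a = -1/197 (a = 1/(-197) = -1/197 ≈ -0.0050761)
z(22, 12)*(a + 764) = (22*(1 - 1*12))*(-1/197 + 764) = (22*(1 - 12))*(150507/197) = (22*(-11))*(150507/197) = -242*150507/197 = -36422694/197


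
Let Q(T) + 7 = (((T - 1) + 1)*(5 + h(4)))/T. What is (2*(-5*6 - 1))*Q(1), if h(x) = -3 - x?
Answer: 558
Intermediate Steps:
Q(T) = -9 (Q(T) = -7 + (((T - 1) + 1)*(5 + (-3 - 1*4)))/T = -7 + (((-1 + T) + 1)*(5 + (-3 - 4)))/T = -7 + (T*(5 - 7))/T = -7 + (T*(-2))/T = -7 + (-2*T)/T = -7 - 2 = -9)
(2*(-5*6 - 1))*Q(1) = (2*(-5*6 - 1))*(-9) = (2*(-30 - 1))*(-9) = (2*(-31))*(-9) = -62*(-9) = 558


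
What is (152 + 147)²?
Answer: 89401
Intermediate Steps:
(152 + 147)² = 299² = 89401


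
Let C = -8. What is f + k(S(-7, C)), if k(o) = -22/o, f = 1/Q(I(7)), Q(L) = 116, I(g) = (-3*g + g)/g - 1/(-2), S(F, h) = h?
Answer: 80/29 ≈ 2.7586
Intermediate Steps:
I(g) = -3/2 (I(g) = (-2*g)/g - 1*(-½) = -2 + ½ = -3/2)
f = 1/116 ≈ 0.0086207
f + k(S(-7, C)) = 1/116 - 22/(-8) = 1/116 - 22*(-⅛) = 1/116 + 11/4 = 80/29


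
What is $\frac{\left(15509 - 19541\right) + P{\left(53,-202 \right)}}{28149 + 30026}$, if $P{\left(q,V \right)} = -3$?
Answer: $- \frac{807}{11635} \approx -0.06936$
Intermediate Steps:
$\frac{\left(15509 - 19541\right) + P{\left(53,-202 \right)}}{28149 + 30026} = \frac{\left(15509 - 19541\right) - 3}{28149 + 30026} = \frac{-4032 - 3}{58175} = \left(-4035\right) \frac{1}{58175} = - \frac{807}{11635}$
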